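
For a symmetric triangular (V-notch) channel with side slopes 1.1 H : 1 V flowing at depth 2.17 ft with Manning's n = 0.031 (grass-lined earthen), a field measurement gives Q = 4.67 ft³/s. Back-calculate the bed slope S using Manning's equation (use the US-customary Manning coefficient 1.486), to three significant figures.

0.000474

A = z·y² = 1.1×2.17² = 5.180 ft²
P = 2y√(1+z²) = 2×2.17×√(1+1.1²) = 6.452 ft
R = A/P = 5.180/6.452 = 0.8028 ft
S = (Q·n / (1.486·A·R^(2/3)))² = (4.67×0.031 / (1.486×5.180×0.8638))² = 0.0004741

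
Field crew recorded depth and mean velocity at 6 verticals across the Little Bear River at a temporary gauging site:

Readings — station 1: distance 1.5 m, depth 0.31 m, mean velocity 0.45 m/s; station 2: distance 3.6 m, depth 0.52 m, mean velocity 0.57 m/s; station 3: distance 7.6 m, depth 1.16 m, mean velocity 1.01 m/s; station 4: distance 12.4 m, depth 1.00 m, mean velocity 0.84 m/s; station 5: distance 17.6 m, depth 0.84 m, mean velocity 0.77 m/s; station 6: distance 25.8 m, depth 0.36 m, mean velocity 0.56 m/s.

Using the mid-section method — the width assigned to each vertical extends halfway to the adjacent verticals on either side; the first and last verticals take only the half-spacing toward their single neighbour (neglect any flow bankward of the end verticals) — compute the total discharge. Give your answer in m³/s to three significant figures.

15.6 m³/s

w_1 = (3.6 − 1.5)/2 = 1.05 m; q_1 = 0.45 × 0.31 × 1.05 = 0.1465 m³/s
w_2 = (7.6 − 1.5)/2 = 3.05 m; q_2 = 0.57 × 0.52 × 3.05 = 0.9040 m³/s
w_3 = (12.4 − 3.6)/2 = 4.4 m; q_3 = 1.01 × 1.16 × 4.4 = 5.155 m³/s
w_4 = (17.6 − 7.6)/2 = 5 m; q_4 = 0.84 × 1.00 × 5 = 4.200 m³/s
w_5 = (25.8 − 12.4)/2 = 6.7 m; q_5 = 0.77 × 0.84 × 6.7 = 4.334 m³/s
w_6 = (25.8 − 17.6)/2 = 4.1 m; q_6 = 0.56 × 0.36 × 4.1 = 0.8266 m³/s
Q = Σ qᵢ = 15.57 m³/s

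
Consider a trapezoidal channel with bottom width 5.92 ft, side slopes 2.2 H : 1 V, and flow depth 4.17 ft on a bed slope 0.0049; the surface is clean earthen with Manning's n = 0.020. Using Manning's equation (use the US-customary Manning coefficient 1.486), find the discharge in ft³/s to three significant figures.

A = (b + z·y)·y = (5.92 + 2.2×4.17)×4.17 = 62.94 ft²
P = b + 2y√(1+z²) = 5.92 + 2×4.17×√(1+2.2²) = 26.07 ft
R = A/P = 62.94/26.07 = 2.414 ft
Q = (1.486/n)·A·R^(2/3)·S^(1/2) = (1.486/0.020) × 62.94 × 2.414^(2/3) × 0.0049^(1/2) = 589.1 ft³/s

589 ft³/s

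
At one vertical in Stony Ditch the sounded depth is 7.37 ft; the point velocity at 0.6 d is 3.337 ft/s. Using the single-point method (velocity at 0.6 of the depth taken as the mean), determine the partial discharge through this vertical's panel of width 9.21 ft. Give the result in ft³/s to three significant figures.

v̄ = v₀.₆ = 3.337 ft/s
q = v̄ × d × w = 3.337 × 7.37 × 9.21 = 226.5 ft³/s

227 ft³/s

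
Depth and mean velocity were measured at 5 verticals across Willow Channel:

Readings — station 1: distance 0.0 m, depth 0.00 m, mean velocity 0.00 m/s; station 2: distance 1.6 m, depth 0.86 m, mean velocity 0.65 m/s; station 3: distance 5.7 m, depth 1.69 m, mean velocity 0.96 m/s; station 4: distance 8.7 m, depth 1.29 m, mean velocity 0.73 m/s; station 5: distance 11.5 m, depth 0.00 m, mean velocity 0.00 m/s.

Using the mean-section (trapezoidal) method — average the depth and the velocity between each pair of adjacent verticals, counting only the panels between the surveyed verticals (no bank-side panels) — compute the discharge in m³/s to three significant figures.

8.87 m³/s

Panel 1-2: Δb = 1.6 m, d̄ = (0.00+0.86)/2 = 0.43, v̄ = (0.00+0.65)/2 = 0.325 → q = 1.6×0.43×0.325 = 0.2236 m³/s
Panel 2-3: Δb = 4.1 m, d̄ = (0.86+1.69)/2 = 1.275, v̄ = (0.65+0.96)/2 = 0.805 → q = 4.1×1.275×0.805 = 4.208 m³/s
Panel 3-4: Δb = 3 m, d̄ = (1.69+1.29)/2 = 1.49, v̄ = (0.96+0.73)/2 = 0.845 → q = 3×1.49×0.845 = 3.777 m³/s
Panel 4-5: Δb = 2.8 m, d̄ = (1.29+0.00)/2 = 0.645, v̄ = (0.73+0.00)/2 = 0.365 → q = 2.8×0.645×0.365 = 0.6592 m³/s
Q = Σ q = 8.868 m³/s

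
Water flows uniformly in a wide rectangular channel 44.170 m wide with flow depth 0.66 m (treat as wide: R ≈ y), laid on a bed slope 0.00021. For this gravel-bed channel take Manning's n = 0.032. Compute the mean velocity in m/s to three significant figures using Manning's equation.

A = b·y = 44.170 × 0.66 = 29.15 m²
Wide channel: R ≈ y = 0.66 m
Q = (1/n)·A·R^(2/3)·S^(1/2) = (1/0.032) × 29.15 × 0.6600^(2/3) × 0.00021^(1/2) = 10.01 m³/s
V = Q/A = 10.01/29.15 = 0.3433 m/s

0.343 m/s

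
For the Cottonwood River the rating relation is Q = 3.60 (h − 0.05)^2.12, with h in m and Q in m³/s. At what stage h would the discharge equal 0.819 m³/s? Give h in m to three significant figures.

0.547 m

h − h₀ = (Q/C)^(1/b) = (0.819/3.60)^(1/2.12) = 0.4974 m
h = 0.05 + 0.4974 = 0.5474 m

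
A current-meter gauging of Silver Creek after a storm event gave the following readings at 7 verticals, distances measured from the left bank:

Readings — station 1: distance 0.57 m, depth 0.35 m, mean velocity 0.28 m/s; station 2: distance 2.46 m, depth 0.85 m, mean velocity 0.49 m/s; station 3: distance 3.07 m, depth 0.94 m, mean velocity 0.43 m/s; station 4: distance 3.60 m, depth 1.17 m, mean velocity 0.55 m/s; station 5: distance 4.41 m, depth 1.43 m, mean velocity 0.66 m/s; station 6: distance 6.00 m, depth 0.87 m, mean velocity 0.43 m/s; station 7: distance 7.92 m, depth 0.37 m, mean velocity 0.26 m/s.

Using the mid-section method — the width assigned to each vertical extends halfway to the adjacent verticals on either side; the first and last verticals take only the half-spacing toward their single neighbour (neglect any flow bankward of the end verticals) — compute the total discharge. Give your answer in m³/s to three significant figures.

w_1 = (2.46 − 0.57)/2 = 0.945 m; q_1 = 0.28 × 0.35 × 0.945 = 0.09261 m³/s
w_2 = (3.07 − 0.57)/2 = 1.25 m; q_2 = 0.49 × 0.85 × 1.25 = 0.5206 m³/s
w_3 = (3.60 − 2.46)/2 = 0.57 m; q_3 = 0.43 × 0.94 × 0.57 = 0.2304 m³/s
w_4 = (4.41 − 3.07)/2 = 0.67 m; q_4 = 0.55 × 1.17 × 0.67 = 0.4311 m³/s
w_5 = (6.00 − 3.60)/2 = 1.2 m; q_5 = 0.66 × 1.43 × 1.2 = 1.133 m³/s
w_6 = (7.92 − 4.41)/2 = 1.755 m; q_6 = 0.43 × 0.87 × 1.755 = 0.6565 m³/s
w_7 = (7.92 − 6.00)/2 = 0.96 m; q_7 = 0.26 × 0.37 × 0.96 = 0.09235 m³/s
Q = Σ qᵢ = 3.156 m³/s

3.16 m³/s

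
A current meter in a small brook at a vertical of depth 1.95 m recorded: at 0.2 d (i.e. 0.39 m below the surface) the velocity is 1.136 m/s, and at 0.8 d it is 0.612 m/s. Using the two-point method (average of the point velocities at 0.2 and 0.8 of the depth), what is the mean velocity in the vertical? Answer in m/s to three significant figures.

0.874 m/s

v̄ = (1.136 + 0.612) / 2 = 0.8740 m/s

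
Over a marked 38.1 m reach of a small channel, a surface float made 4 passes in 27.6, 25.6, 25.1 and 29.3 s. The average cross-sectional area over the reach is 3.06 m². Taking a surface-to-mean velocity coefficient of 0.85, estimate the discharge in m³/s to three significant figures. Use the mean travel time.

t̄ = (27.6 + 25.6 + 25.1 + 29.3) / 4 = 26.9 s
v_surface = L / t̄ = 38.1 / 26.9 = 1.416 m/s
v_mean = 0.85 × 1.416 = 1.204 m/s
Q = A × v_mean = 3.06 × 1.204 = 3.684 m³/s

3.68 m³/s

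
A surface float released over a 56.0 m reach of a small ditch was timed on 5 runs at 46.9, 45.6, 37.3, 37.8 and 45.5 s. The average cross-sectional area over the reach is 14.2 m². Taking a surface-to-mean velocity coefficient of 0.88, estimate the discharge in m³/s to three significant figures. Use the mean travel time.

t̄ = (46.9 + 45.6 + 37.3 + 37.8 + 45.5) / 5 = 42.62 s
v_surface = L / t̄ = 56.0 / 42.62 = 1.314 m/s
v_mean = 0.88 × 1.314 = 1.156 m/s
Q = A × v_mean = 14.2 × 1.156 = 16.42 m³/s

16.4 m³/s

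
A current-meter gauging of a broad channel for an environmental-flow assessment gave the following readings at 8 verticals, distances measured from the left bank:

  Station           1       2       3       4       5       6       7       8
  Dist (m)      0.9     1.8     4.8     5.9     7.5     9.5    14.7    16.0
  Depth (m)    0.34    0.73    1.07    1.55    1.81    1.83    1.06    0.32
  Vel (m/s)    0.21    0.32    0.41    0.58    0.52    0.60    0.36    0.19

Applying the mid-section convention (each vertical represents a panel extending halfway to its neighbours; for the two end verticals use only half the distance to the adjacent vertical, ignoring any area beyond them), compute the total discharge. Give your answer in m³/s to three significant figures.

w_1 = (1.8 − 0.9)/2 = 0.45 m; q_1 = 0.21 × 0.34 × 0.45 = 0.03213 m³/s
w_2 = (4.8 − 0.9)/2 = 1.95 m; q_2 = 0.32 × 0.73 × 1.95 = 0.4555 m³/s
w_3 = (5.9 − 1.8)/2 = 2.05 m; q_3 = 0.41 × 1.07 × 2.05 = 0.8993 m³/s
w_4 = (7.5 − 4.8)/2 = 1.35 m; q_4 = 0.58 × 1.55 × 1.35 = 1.214 m³/s
w_5 = (9.5 − 5.9)/2 = 1.8 m; q_5 = 0.52 × 1.81 × 1.8 = 1.694 m³/s
w_6 = (14.7 − 7.5)/2 = 3.6 m; q_6 = 0.60 × 1.83 × 3.6 = 3.953 m³/s
w_7 = (16.0 − 9.5)/2 = 3.25 m; q_7 = 0.36 × 1.06 × 3.25 = 1.240 m³/s
w_8 = (16.0 − 14.7)/2 = 0.65 m; q_8 = 0.19 × 0.32 × 0.65 = 0.03952 m³/s
Q = Σ qᵢ = 9.527 m³/s

9.53 m³/s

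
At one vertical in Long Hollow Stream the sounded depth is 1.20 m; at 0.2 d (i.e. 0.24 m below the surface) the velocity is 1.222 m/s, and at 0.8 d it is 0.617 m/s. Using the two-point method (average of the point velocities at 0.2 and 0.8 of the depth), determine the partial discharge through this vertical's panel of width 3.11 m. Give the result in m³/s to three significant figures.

v̄ = (1.222 + 0.617) / 2 = 0.9195 m/s
q = v̄ × d × w = 0.9195 × 1.20 × 3.11 = 3.432 m³/s

3.43 m³/s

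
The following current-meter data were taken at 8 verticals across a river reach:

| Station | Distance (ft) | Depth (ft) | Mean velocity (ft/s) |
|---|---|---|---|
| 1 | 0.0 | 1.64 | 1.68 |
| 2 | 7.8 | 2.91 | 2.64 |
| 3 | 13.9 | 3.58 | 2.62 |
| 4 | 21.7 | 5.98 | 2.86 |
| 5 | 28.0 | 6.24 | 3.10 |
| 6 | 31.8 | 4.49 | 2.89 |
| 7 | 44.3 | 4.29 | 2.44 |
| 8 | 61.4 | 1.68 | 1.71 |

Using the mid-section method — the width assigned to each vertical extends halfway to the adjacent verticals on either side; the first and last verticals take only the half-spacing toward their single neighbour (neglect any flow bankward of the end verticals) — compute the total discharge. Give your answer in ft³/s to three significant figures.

633 ft³/s

w_1 = (7.8 − 0.0)/2 = 3.9 ft; q_1 = 1.68 × 1.64 × 3.9 = 10.75 ft³/s
w_2 = (13.9 − 0.0)/2 = 6.95 ft; q_2 = 2.64 × 2.91 × 6.95 = 53.39 ft³/s
w_3 = (21.7 − 7.8)/2 = 6.95 ft; q_3 = 2.62 × 3.58 × 6.95 = 65.19 ft³/s
w_4 = (28.0 − 13.9)/2 = 7.05 ft; q_4 = 2.86 × 5.98 × 7.05 = 120.6 ft³/s
w_5 = (31.8 − 21.7)/2 = 5.05 ft; q_5 = 3.10 × 6.24 × 5.05 = 97.69 ft³/s
w_6 = (44.3 − 28.0)/2 = 8.15 ft; q_6 = 2.89 × 4.49 × 8.15 = 105.8 ft³/s
w_7 = (61.4 − 31.8)/2 = 14.8 ft; q_7 = 2.44 × 4.29 × 14.8 = 154.9 ft³/s
w_8 = (61.4 − 44.3)/2 = 8.55 ft; q_8 = 1.71 × 1.68 × 8.55 = 24.56 ft³/s
Q = Σ qᵢ = 632.8 ft³/s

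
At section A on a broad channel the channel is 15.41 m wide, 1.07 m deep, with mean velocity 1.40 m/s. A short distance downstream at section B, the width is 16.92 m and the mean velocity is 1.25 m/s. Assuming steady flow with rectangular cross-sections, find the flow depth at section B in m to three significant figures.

1.09 m

Q = A₁V₁ = (15.41×1.07) × 1.40 = 23.08 m³/s
d₂ = Q/(b₂ V₂) = 23.08/(16.92×1.25) = 1.091 m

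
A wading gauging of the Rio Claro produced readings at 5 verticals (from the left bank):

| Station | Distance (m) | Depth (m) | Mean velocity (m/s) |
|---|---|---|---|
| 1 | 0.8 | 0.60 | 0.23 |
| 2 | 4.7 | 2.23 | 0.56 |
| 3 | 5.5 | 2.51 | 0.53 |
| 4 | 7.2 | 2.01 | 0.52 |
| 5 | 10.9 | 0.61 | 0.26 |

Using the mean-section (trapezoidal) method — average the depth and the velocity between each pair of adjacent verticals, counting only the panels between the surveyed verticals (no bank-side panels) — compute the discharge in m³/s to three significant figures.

Panel 1-2: Δb = 3.9 m, d̄ = (0.60+2.23)/2 = 1.415, v̄ = (0.23+0.56)/2 = 0.395 → q = 3.9×1.415×0.395 = 2.180 m³/s
Panel 2-3: Δb = 0.8 m, d̄ = (2.23+2.51)/2 = 2.37, v̄ = (0.56+0.53)/2 = 0.545 → q = 0.8×2.37×0.545 = 1.033 m³/s
Panel 3-4: Δb = 1.7 m, d̄ = (2.51+2.01)/2 = 2.26, v̄ = (0.53+0.52)/2 = 0.525 → q = 1.7×2.26×0.525 = 2.017 m³/s
Panel 4-5: Δb = 3.7 m, d̄ = (2.01+0.61)/2 = 1.31, v̄ = (0.52+0.26)/2 = 0.39 → q = 3.7×1.31×0.39 = 1.890 m³/s
Q = Σ q = 7.121 m³/s

7.12 m³/s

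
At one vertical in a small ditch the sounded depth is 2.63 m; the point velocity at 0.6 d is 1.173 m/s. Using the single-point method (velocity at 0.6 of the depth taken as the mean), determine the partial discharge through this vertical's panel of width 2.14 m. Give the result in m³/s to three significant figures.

v̄ = v₀.₆ = 1.173 m/s
q = v̄ × d × w = 1.173 × 2.63 × 2.14 = 6.602 m³/s

6.60 m³/s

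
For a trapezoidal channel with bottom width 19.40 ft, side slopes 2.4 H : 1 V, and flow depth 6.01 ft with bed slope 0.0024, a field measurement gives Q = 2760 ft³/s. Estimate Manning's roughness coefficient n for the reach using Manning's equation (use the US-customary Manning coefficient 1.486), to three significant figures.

A = (b + z·y)·y = (19.40 + 2.4×6.01)×6.01 = 203.3 ft²
P = b + 2y√(1+z²) = 19.40 + 2×6.01×√(1+2.4²) = 50.65 ft
R = A/P = 203.3/50.65 = 4.013 ft
n = (1.486/Q)·A·R^(2/3)·S^(1/2) = (1.486/2760) × 203.3 × 2.525 × 0.04899 = 0.01354

0.0135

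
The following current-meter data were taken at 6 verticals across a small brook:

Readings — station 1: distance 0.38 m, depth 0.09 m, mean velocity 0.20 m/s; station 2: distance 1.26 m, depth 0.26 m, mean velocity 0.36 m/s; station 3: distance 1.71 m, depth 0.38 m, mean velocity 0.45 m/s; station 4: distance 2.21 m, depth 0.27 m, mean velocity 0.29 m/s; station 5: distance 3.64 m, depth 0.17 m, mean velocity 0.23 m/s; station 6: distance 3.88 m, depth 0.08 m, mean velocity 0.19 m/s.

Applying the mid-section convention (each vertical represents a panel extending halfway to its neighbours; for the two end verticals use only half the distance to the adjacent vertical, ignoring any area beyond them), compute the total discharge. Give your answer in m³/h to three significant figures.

w_1 = (1.26 − 0.38)/2 = 0.44 m; q_1 = 0.20 × 0.09 × 0.44 = 0.007920 m³/s
w_2 = (1.71 − 0.38)/2 = 0.665 m; q_2 = 0.36 × 0.26 × 0.665 = 0.06224 m³/s
w_3 = (2.21 − 1.26)/2 = 0.475 m; q_3 = 0.45 × 0.38 × 0.475 = 0.08123 m³/s
w_4 = (3.64 − 1.71)/2 = 0.965 m; q_4 = 0.29 × 0.27 × 0.965 = 0.07556 m³/s
w_5 = (3.88 − 2.21)/2 = 0.835 m; q_5 = 0.23 × 0.17 × 0.835 = 0.03265 m³/s
w_6 = (3.88 − 3.64)/2 = 0.12 m; q_6 = 0.19 × 0.08 × 0.12 = 0.001824 m³/s
Q = Σ qᵢ = 0.2614 m³/s
= 0.2614 × 3600 = 941.1 m³/h

941 m³/h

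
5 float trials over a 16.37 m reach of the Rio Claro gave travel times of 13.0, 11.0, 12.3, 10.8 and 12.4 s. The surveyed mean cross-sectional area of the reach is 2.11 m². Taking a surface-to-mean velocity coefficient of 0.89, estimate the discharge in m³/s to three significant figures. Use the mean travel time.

2.58 m³/s

t̄ = (13.0 + 11.0 + 12.3 + 10.8 + 12.4) / 5 = 11.9 s
v_surface = L / t̄ = 16.37 / 11.9 = 1.376 m/s
v_mean = 0.89 × 1.376 = 1.224 m/s
Q = A × v_mean = 2.11 × 1.224 = 2.583 m³/s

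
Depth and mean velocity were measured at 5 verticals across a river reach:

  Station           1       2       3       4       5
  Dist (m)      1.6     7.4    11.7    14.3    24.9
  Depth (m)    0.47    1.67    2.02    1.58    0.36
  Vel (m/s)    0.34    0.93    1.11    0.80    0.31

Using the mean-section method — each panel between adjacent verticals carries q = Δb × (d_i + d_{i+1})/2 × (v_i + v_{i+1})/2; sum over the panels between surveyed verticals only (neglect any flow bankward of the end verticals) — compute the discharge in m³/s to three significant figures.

Panel 1-2: Δb = 5.8 m, d̄ = (0.47+1.67)/2 = 1.07, v̄ = (0.34+0.93)/2 = 0.635 → q = 5.8×1.07×0.635 = 3.941 m³/s
Panel 2-3: Δb = 4.3 m, d̄ = (1.67+2.02)/2 = 1.845, v̄ = (0.93+1.11)/2 = 1.02 → q = 4.3×1.845×1.02 = 8.092 m³/s
Panel 3-4: Δb = 2.6 m, d̄ = (2.02+1.58)/2 = 1.8, v̄ = (1.11+0.80)/2 = 0.955 → q = 2.6×1.8×0.955 = 4.469 m³/s
Panel 4-5: Δb = 10.6 m, d̄ = (1.58+0.36)/2 = 0.97, v̄ = (0.80+0.31)/2 = 0.555 → q = 10.6×0.97×0.555 = 5.707 m³/s
Q = Σ q = 22.21 m³/s

22.2 m³/s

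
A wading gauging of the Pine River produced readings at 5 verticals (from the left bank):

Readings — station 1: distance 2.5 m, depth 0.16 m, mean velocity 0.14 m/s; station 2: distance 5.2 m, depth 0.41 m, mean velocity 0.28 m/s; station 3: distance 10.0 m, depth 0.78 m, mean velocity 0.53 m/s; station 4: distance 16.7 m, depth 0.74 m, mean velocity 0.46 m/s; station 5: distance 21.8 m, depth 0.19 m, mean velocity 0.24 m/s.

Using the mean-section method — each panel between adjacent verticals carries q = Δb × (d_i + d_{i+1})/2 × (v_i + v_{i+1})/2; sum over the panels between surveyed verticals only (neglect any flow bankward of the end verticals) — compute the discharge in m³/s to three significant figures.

4.67 m³/s

Panel 1-2: Δb = 2.7 m, d̄ = (0.16+0.41)/2 = 0.285, v̄ = (0.14+0.28)/2 = 0.21 → q = 2.7×0.285×0.21 = 0.1616 m³/s
Panel 2-3: Δb = 4.8 m, d̄ = (0.41+0.78)/2 = 0.595, v̄ = (0.28+0.53)/2 = 0.405 → q = 4.8×0.595×0.405 = 1.157 m³/s
Panel 3-4: Δb = 6.7 m, d̄ = (0.78+0.74)/2 = 0.76, v̄ = (0.53+0.46)/2 = 0.495 → q = 6.7×0.76×0.495 = 2.521 m³/s
Panel 4-5: Δb = 5.1 m, d̄ = (0.74+0.19)/2 = 0.465, v̄ = (0.46+0.24)/2 = 0.35 → q = 5.1×0.465×0.35 = 0.8300 m³/s
Q = Σ q = 4.669 m³/s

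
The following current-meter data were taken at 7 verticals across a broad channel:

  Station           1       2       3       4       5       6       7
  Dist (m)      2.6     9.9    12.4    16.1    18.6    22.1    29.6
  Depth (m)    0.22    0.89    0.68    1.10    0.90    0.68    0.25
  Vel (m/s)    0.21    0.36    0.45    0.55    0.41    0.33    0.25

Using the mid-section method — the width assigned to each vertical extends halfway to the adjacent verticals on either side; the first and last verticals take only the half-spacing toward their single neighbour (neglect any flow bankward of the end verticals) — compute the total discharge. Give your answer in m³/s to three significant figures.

7.14 m³/s

w_1 = (9.9 − 2.6)/2 = 3.65 m; q_1 = 0.21 × 0.22 × 3.65 = 0.1686 m³/s
w_2 = (12.4 − 2.6)/2 = 4.9 m; q_2 = 0.36 × 0.89 × 4.9 = 1.570 m³/s
w_3 = (16.1 − 9.9)/2 = 3.1 m; q_3 = 0.45 × 0.68 × 3.1 = 0.9486 m³/s
w_4 = (18.6 − 12.4)/2 = 3.1 m; q_4 = 0.55 × 1.10 × 3.1 = 1.876 m³/s
w_5 = (22.1 − 16.1)/2 = 3 m; q_5 = 0.41 × 0.90 × 3 = 1.107 m³/s
w_6 = (29.6 − 18.6)/2 = 5.5 m; q_6 = 0.33 × 0.68 × 5.5 = 1.234 m³/s
w_7 = (29.6 − 22.1)/2 = 3.75 m; q_7 = 0.25 × 0.25 × 3.75 = 0.2344 m³/s
Q = Σ qᵢ = 7.138 m³/s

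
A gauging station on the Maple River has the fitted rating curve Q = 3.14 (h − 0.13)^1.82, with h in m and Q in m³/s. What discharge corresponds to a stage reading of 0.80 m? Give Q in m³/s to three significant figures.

1.51 m³/s

Q = 3.14 × (0.80 − 0.13)^1.82 = 3.14 × 0.67^1.82 = 1.515 m³/s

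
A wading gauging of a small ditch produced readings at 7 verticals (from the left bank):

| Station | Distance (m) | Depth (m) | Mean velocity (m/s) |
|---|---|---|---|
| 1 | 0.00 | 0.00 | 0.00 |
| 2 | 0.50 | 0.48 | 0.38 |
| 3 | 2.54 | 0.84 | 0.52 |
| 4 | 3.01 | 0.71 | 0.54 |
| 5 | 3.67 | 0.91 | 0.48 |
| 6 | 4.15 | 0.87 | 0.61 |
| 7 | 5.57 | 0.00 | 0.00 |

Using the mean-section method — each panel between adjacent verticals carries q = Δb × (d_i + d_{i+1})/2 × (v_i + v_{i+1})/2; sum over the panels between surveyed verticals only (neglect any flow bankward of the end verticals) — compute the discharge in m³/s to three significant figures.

1.52 m³/s

Panel 1-2: Δb = 0.5 m, d̄ = (0.00+0.48)/2 = 0.24, v̄ = (0.00+0.38)/2 = 0.19 → q = 0.5×0.24×0.19 = 0.02280 m³/s
Panel 2-3: Δb = 2.04 m, d̄ = (0.48+0.84)/2 = 0.66, v̄ = (0.38+0.52)/2 = 0.45 → q = 2.04×0.66×0.45 = 0.6059 m³/s
Panel 3-4: Δb = 0.47 m, d̄ = (0.84+0.71)/2 = 0.775, v̄ = (0.52+0.54)/2 = 0.53 → q = 0.47×0.775×0.53 = 0.1931 m³/s
Panel 4-5: Δb = 0.66 m, d̄ = (0.71+0.91)/2 = 0.81, v̄ = (0.54+0.48)/2 = 0.51 → q = 0.66×0.81×0.51 = 0.2726 m³/s
Panel 5-6: Δb = 0.48 m, d̄ = (0.91+0.87)/2 = 0.89, v̄ = (0.48+0.61)/2 = 0.545 → q = 0.48×0.89×0.545 = 0.2328 m³/s
Panel 6-7: Δb = 1.42 m, d̄ = (0.87+0.00)/2 = 0.435, v̄ = (0.61+0.00)/2 = 0.305 → q = 1.42×0.435×0.305 = 0.1884 m³/s
Q = Σ q = 1.516 m³/s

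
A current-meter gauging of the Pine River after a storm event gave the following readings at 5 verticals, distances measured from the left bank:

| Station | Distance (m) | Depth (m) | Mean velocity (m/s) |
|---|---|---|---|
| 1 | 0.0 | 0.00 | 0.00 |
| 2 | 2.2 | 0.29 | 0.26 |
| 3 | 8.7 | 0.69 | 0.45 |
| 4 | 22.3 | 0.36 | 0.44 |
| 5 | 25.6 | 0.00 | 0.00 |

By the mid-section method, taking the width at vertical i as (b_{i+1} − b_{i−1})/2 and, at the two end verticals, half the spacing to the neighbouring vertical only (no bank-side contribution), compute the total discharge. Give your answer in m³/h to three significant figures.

w_2 = (8.7 − 0.0)/2 = 4.35 m; q_2 = 0.26 × 0.29 × 4.35 = 0.3280 m³/s
w_3 = (22.3 − 2.2)/2 = 10.05 m; q_3 = 0.45 × 0.69 × 10.05 = 3.121 m³/s
w_4 = (25.6 − 8.7)/2 = 8.45 m; q_4 = 0.44 × 0.36 × 8.45 = 1.338 m³/s
Stations 1, 5 contribute zero (depth or velocity is 0).
Q = Σ qᵢ = 4.787 m³/s
= 4.787 × 3600 = 17230 m³/h

17200 m³/h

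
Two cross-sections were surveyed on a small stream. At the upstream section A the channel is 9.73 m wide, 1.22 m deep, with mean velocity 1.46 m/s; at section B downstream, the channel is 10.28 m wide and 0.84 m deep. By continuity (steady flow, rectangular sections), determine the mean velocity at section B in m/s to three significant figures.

Q = A₁V₁ = (9.73×1.22) × 1.46 = 17.33 m³/s
A₂ = 10.28 × 0.84 = 8.635 m²
V₂ = Q/A₂ = 17.33/8.635 = 2.007 m/s

2.01 m/s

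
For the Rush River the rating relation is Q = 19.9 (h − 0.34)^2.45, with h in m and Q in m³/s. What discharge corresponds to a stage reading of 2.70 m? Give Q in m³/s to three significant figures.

Q = 19.9 × (2.70 − 0.34)^2.45 = 19.9 × 2.36^2.45 = 163.1 m³/s

163 m³/s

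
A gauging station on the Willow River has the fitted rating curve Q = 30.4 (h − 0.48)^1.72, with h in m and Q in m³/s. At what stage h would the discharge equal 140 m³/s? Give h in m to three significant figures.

h − h₀ = (Q/C)^(1/b) = (140/30.4)^(1/1.72) = 2.430 m
h = 0.48 + 2.430 = 2.910 m

2.91 m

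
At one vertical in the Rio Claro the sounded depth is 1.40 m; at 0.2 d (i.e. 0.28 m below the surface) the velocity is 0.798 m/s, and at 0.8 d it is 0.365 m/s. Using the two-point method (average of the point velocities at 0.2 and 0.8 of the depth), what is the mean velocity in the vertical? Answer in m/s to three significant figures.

0.582 m/s

v̄ = (0.798 + 0.365) / 2 = 0.5815 m/s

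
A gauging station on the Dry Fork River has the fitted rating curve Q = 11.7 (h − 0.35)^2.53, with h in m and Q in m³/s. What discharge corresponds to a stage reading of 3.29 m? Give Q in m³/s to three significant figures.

179 m³/s

Q = 11.7 × (3.29 − 0.35)^2.53 = 11.7 × 2.94^2.53 = 179.1 m³/s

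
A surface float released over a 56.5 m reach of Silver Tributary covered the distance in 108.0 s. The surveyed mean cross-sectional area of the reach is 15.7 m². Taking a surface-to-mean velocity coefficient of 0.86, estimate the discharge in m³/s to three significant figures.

v_surface = L / t̄ = 56.5 / 108 = 0.5231 m/s
v_mean = 0.86 × 0.5231 = 0.4499 m/s
Q = A × v_mean = 15.7 × 0.4499 = 7.064 m³/s

7.06 m³/s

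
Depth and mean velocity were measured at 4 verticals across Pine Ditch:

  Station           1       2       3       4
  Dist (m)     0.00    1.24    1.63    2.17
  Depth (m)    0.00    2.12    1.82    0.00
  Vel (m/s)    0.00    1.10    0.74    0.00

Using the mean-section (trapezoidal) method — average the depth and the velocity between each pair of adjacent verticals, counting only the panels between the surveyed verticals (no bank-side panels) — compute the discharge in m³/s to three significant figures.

1.61 m³/s

Panel 1-2: Δb = 1.24 m, d̄ = (0.00+2.12)/2 = 1.06, v̄ = (0.00+1.10)/2 = 0.55 → q = 1.24×1.06×0.55 = 0.7229 m³/s
Panel 2-3: Δb = 0.39 m, d̄ = (2.12+1.82)/2 = 1.97, v̄ = (1.10+0.74)/2 = 0.92 → q = 0.39×1.97×0.92 = 0.7068 m³/s
Panel 3-4: Δb = 0.54 m, d̄ = (1.82+0.00)/2 = 0.91, v̄ = (0.74+0.00)/2 = 0.37 → q = 0.54×0.91×0.37 = 0.1818 m³/s
Q = Σ q = 1.612 m³/s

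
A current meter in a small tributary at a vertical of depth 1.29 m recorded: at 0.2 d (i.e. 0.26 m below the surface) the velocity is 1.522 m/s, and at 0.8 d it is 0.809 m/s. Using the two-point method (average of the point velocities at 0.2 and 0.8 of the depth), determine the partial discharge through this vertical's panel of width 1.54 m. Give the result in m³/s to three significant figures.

v̄ = (1.522 + 0.809) / 2 = 1.166 m/s
q = v̄ × d × w = 1.166 × 1.29 × 1.54 = 2.315 m³/s

2.32 m³/s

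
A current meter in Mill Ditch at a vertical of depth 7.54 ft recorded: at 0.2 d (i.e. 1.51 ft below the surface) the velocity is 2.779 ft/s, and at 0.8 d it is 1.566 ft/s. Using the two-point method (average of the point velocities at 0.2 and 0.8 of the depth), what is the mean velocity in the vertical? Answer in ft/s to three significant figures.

v̄ = (2.779 + 1.566) / 2 = 2.173 ft/s

2.17 ft/s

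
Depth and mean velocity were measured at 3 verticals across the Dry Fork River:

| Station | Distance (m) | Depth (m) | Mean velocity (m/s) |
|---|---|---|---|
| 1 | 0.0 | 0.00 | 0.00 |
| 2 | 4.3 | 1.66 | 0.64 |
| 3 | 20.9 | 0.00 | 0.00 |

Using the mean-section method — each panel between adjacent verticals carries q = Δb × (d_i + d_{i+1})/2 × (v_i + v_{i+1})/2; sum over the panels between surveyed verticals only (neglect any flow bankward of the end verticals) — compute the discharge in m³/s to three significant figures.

5.55 m³/s

Panel 1-2: Δb = 4.3 m, d̄ = (0.00+1.66)/2 = 0.83, v̄ = (0.00+0.64)/2 = 0.32 → q = 4.3×0.83×0.32 = 1.142 m³/s
Panel 2-3: Δb = 16.6 m, d̄ = (1.66+0.00)/2 = 0.83, v̄ = (0.64+0.00)/2 = 0.32 → q = 16.6×0.83×0.32 = 4.409 m³/s
Q = Σ q = 5.551 m³/s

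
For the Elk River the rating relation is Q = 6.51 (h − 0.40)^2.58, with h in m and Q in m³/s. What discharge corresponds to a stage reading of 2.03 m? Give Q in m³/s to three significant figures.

23.0 m³/s

Q = 6.51 × (2.03 − 0.40)^2.58 = 6.51 × 1.63^2.58 = 22.96 m³/s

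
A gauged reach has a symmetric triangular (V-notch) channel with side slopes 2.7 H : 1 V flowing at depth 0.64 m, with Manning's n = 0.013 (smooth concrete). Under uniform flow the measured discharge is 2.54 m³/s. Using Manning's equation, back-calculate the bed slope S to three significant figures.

0.00444

A = z·y² = 2.7×0.64² = 1.106 m²
P = 2y√(1+z²) = 2×0.64×√(1+2.7²) = 3.685 m
R = A/P = 1.106/3.685 = 0.3001 m
S = (Q·n / (1·A·R^(2/3)))² = (2.54×0.013 / (1×1.106×0.4482))² = 0.004437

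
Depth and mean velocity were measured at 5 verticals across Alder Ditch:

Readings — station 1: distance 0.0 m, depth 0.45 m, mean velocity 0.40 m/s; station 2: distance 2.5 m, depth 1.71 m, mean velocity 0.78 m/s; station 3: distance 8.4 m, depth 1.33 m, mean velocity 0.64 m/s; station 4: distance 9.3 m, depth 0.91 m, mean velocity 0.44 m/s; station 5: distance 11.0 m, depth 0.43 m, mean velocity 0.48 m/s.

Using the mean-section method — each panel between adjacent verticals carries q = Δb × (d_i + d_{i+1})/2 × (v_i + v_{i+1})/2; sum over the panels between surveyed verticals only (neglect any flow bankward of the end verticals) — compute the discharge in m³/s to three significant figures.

Panel 1-2: Δb = 2.5 m, d̄ = (0.45+1.71)/2 = 1.08, v̄ = (0.40+0.78)/2 = 0.59 → q = 2.5×1.08×0.59 = 1.593 m³/s
Panel 2-3: Δb = 5.9 m, d̄ = (1.71+1.33)/2 = 1.52, v̄ = (0.78+0.64)/2 = 0.71 → q = 5.9×1.52×0.71 = 6.367 m³/s
Panel 3-4: Δb = 0.9 m, d̄ = (1.33+0.91)/2 = 1.12, v̄ = (0.64+0.44)/2 = 0.54 → q = 0.9×1.12×0.54 = 0.5443 m³/s
Panel 4-5: Δb = 1.7 m, d̄ = (0.91+0.43)/2 = 0.67, v̄ = (0.44+0.48)/2 = 0.46 → q = 1.7×0.67×0.46 = 0.5239 m³/s
Q = Σ q = 9.029 m³/s

9.03 m³/s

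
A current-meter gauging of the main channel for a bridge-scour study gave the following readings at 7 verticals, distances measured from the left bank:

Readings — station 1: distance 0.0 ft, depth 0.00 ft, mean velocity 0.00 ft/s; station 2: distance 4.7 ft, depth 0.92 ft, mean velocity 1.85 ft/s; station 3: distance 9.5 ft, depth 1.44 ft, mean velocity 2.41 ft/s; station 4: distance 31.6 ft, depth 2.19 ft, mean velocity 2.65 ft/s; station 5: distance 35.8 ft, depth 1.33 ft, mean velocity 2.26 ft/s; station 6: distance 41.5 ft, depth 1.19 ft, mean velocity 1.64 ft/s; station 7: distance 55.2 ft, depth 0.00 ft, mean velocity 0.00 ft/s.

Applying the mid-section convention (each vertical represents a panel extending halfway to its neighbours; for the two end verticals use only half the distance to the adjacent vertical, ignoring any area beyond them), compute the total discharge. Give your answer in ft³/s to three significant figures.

165 ft³/s

w_2 = (9.5 − 0.0)/2 = 4.75 ft; q_2 = 1.85 × 0.92 × 4.75 = 8.085 ft³/s
w_3 = (31.6 − 4.7)/2 = 13.45 ft; q_3 = 2.41 × 1.44 × 13.45 = 46.68 ft³/s
w_4 = (35.8 − 9.5)/2 = 13.15 ft; q_4 = 2.65 × 2.19 × 13.15 = 76.32 ft³/s
w_5 = (41.5 − 31.6)/2 = 4.95 ft; q_5 = 2.26 × 1.33 × 4.95 = 14.88 ft³/s
w_6 = (55.2 − 35.8)/2 = 9.7 ft; q_6 = 1.64 × 1.19 × 9.7 = 18.93 ft³/s
Stations 1, 7 contribute zero (depth or velocity is 0).
Q = Σ qᵢ = 164.9 ft³/s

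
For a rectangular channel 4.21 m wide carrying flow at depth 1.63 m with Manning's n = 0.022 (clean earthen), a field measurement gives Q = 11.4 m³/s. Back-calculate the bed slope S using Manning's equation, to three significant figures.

0.00150

A = b·y = 4.21 × 1.63 = 6.862 m²
P = b + 2y = 4.21 + 2×1.63 = 7.470 m
R = A/P = 6.862/7.470 = 0.9186 m
S = (Q·n / (1·A·R^(2/3)))² = (11.4×0.022 / (1×6.862×0.9450))² = 0.001496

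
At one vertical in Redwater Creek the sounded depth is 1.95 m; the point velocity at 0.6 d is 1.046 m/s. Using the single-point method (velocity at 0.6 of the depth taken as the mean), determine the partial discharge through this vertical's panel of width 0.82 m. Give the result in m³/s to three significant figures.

1.67 m³/s

v̄ = v₀.₆ = 1.046 m/s
q = v̄ × d × w = 1.046 × 1.95 × 0.82 = 1.673 m³/s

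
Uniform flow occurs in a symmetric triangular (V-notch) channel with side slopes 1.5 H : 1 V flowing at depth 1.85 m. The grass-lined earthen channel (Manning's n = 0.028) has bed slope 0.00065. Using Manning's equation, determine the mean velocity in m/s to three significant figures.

A = z·y² = 1.5×1.85² = 5.134 m²
P = 2y√(1+z²) = 2×1.85×√(1+1.5²) = 6.670 m
R = A/P = 5.134/6.670 = 0.7696 m
Q = (1/n)·A·R^(2/3)·S^(1/2) = (1/0.028) × 5.134 × 0.7696^(2/3) × 0.00065^(1/2) = 3.926 m³/s
V = Q/A = 3.926/5.134 = 0.7647 m/s

0.765 m/s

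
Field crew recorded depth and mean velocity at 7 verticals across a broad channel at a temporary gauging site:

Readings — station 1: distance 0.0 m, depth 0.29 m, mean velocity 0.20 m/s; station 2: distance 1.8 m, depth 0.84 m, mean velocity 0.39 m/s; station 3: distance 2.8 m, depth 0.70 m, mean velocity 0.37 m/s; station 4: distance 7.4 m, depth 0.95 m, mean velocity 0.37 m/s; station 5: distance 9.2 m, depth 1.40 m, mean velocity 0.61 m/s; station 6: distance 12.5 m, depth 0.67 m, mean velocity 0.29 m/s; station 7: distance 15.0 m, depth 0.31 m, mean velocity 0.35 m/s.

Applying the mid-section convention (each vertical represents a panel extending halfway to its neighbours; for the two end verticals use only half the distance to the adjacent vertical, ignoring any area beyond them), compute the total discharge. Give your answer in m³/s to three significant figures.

5.24 m³/s

w_1 = (1.8 − 0.0)/2 = 0.9 m; q_1 = 0.20 × 0.29 × 0.9 = 0.05220 m³/s
w_2 = (2.8 − 0.0)/2 = 1.4 m; q_2 = 0.39 × 0.84 × 1.4 = 0.4586 m³/s
w_3 = (7.4 − 1.8)/2 = 2.8 m; q_3 = 0.37 × 0.70 × 2.8 = 0.7252 m³/s
w_4 = (9.2 − 2.8)/2 = 3.2 m; q_4 = 0.37 × 0.95 × 3.2 = 1.125 m³/s
w_5 = (12.5 − 7.4)/2 = 2.55 m; q_5 = 0.61 × 1.40 × 2.55 = 2.178 m³/s
w_6 = (15.0 − 9.2)/2 = 2.9 m; q_6 = 0.29 × 0.67 × 2.9 = 0.5635 m³/s
w_7 = (15.0 − 12.5)/2 = 1.25 m; q_7 = 0.35 × 0.31 × 1.25 = 0.1356 m³/s
Q = Σ qᵢ = 5.238 m³/s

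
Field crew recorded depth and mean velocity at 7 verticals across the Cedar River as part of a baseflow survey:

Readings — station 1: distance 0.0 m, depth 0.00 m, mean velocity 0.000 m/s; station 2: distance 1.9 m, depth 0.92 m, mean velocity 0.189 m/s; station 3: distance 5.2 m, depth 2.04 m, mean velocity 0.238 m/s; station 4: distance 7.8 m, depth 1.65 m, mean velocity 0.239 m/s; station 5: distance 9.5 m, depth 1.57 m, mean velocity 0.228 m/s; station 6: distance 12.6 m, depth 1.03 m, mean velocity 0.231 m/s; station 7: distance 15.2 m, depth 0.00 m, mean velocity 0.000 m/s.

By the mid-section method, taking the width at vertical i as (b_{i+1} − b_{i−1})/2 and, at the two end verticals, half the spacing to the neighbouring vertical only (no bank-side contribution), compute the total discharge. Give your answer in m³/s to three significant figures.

w_2 = (5.2 − 0.0)/2 = 2.6 m; q_2 = 0.189 × 0.92 × 2.6 = 0.4521 m³/s
w_3 = (7.8 − 1.9)/2 = 2.95 m; q_3 = 0.238 × 2.04 × 2.95 = 1.432 m³/s
w_4 = (9.5 − 5.2)/2 = 2.15 m; q_4 = 0.239 × 1.65 × 2.15 = 0.8479 m³/s
w_5 = (12.6 − 7.8)/2 = 2.4 m; q_5 = 0.228 × 1.57 × 2.4 = 0.8591 m³/s
w_6 = (15.2 − 9.5)/2 = 2.85 m; q_6 = 0.231 × 1.03 × 2.85 = 0.6781 m³/s
Stations 1, 7 contribute zero (depth or velocity is 0).
Q = Σ qᵢ = 4.269 m³/s

4.27 m³/s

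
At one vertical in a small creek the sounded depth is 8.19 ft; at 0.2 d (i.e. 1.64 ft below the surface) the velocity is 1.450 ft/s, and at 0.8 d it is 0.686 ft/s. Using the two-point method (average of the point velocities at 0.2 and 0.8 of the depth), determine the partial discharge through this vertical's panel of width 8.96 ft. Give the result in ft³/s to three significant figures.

78.4 ft³/s

v̄ = (1.450 + 0.686) / 2 = 1.068 ft/s
q = v̄ × d × w = 1.068 × 8.19 × 8.96 = 78.37 ft³/s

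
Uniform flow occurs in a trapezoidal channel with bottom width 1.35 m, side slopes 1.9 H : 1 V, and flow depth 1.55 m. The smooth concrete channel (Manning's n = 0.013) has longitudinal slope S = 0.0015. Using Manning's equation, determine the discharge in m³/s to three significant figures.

A = (b + z·y)·y = (1.35 + 1.9×1.55)×1.55 = 6.657 m²
P = b + 2y√(1+z²) = 1.35 + 2×1.55×√(1+1.9²) = 8.006 m
R = A/P = 6.657/8.006 = 0.8315 m
Q = (1/n)·A·R^(2/3)·S^(1/2) = (1/0.013) × 6.657 × 0.8315^(2/3) × 0.0015^(1/2) = 17.54 m³/s

17.5 m³/s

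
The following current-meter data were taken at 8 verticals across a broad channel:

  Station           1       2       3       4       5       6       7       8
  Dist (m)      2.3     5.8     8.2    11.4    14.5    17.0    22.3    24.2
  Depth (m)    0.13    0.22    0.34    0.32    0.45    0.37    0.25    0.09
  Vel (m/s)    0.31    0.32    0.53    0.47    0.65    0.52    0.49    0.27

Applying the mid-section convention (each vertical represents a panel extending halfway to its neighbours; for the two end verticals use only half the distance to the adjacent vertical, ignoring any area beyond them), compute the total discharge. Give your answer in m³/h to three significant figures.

w_1 = (5.8 − 2.3)/2 = 1.75 m; q_1 = 0.31 × 0.13 × 1.75 = 0.07053 m³/s
w_2 = (8.2 − 2.3)/2 = 2.95 m; q_2 = 0.32 × 0.22 × 2.95 = 0.2077 m³/s
w_3 = (11.4 − 5.8)/2 = 2.8 m; q_3 = 0.53 × 0.34 × 2.8 = 0.5046 m³/s
w_4 = (14.5 − 8.2)/2 = 3.15 m; q_4 = 0.47 × 0.32 × 3.15 = 0.4738 m³/s
w_5 = (17.0 − 11.4)/2 = 2.8 m; q_5 = 0.65 × 0.45 × 2.8 = 0.8190 m³/s
w_6 = (22.3 − 14.5)/2 = 3.9 m; q_6 = 0.52 × 0.37 × 3.9 = 0.7504 m³/s
w_7 = (24.2 − 17.0)/2 = 3.6 m; q_7 = 0.49 × 0.25 × 3.6 = 0.4410 m³/s
w_8 = (24.2 − 22.3)/2 = 0.95 m; q_8 = 0.27 × 0.09 × 0.95 = 0.02309 m³/s
Q = Σ qᵢ = 3.290 m³/s
= 3.290 × 3600 = 11840 m³/h

11800 m³/h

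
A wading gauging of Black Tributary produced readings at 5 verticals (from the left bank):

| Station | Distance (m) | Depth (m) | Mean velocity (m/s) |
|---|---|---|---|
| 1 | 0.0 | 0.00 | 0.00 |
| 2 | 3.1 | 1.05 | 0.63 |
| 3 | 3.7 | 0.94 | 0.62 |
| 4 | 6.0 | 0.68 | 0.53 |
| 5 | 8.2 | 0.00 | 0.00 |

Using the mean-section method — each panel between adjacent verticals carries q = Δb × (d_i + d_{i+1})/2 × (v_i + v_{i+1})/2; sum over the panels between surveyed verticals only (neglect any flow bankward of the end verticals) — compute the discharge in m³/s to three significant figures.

Panel 1-2: Δb = 3.1 m, d̄ = (0.00+1.05)/2 = 0.525, v̄ = (0.00+0.63)/2 = 0.315 → q = 3.1×0.525×0.315 = 0.5127 m³/s
Panel 2-3: Δb = 0.6 m, d̄ = (1.05+0.94)/2 = 0.995, v̄ = (0.63+0.62)/2 = 0.625 → q = 0.6×0.995×0.625 = 0.3731 m³/s
Panel 3-4: Δb = 2.3 m, d̄ = (0.94+0.68)/2 = 0.81, v̄ = (0.62+0.53)/2 = 0.575 → q = 2.3×0.81×0.575 = 1.071 m³/s
Panel 4-5: Δb = 2.2 m, d̄ = (0.68+0.00)/2 = 0.34, v̄ = (0.53+0.00)/2 = 0.265 → q = 2.2×0.34×0.265 = 0.1982 m³/s
Q = Σ q = 2.155 m³/s

2.16 m³/s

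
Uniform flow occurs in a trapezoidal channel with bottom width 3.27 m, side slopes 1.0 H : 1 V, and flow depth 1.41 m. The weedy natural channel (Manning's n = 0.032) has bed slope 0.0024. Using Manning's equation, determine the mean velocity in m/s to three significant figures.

1.44 m/s

A = (b + z·y)·y = (3.27 + 1.0×1.41)×1.41 = 6.599 m²
P = b + 2y√(1+z²) = 3.27 + 2×1.41×√(1+1.0²) = 7.258 m
R = A/P = 6.599/7.258 = 0.9092 m
Q = (1/n)·A·R^(2/3)·S^(1/2) = (1/0.032) × 6.599 × 0.9092^(2/3) × 0.0024^(1/2) = 9.481 m³/s
V = Q/A = 9.481/6.599 = 1.437 m/s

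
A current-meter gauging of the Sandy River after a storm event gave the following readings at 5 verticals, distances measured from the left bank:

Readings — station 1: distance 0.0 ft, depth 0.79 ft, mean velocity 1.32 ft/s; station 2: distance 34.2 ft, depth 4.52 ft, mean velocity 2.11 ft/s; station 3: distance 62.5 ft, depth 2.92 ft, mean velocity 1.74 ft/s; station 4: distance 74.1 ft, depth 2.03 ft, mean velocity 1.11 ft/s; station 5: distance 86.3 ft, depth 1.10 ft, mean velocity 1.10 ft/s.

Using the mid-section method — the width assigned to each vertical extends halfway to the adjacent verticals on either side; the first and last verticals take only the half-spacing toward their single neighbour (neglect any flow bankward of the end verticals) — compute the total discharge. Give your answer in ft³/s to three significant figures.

451 ft³/s

w_1 = (34.2 − 0.0)/2 = 17.1 ft; q_1 = 1.32 × 0.79 × 17.1 = 17.83 ft³/s
w_2 = (62.5 − 0.0)/2 = 31.25 ft; q_2 = 2.11 × 4.52 × 31.25 = 298.0 ft³/s
w_3 = (74.1 − 34.2)/2 = 19.95 ft; q_3 = 1.74 × 2.92 × 19.95 = 101.4 ft³/s
w_4 = (86.3 − 62.5)/2 = 11.9 ft; q_4 = 1.11 × 2.03 × 11.9 = 26.81 ft³/s
w_5 = (86.3 − 74.1)/2 = 6.1 ft; q_5 = 1.10 × 1.10 × 6.1 = 7.381 ft³/s
Q = Σ qᵢ = 451.4 ft³/s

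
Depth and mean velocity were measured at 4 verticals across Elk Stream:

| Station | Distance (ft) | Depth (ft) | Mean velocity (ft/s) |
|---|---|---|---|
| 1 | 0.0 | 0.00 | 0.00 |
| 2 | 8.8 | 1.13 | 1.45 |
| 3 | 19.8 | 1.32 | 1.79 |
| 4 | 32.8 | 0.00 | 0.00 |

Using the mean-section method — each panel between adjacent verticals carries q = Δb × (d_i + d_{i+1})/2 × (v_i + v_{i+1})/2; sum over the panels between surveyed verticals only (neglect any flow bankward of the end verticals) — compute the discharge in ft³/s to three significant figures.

Panel 1-2: Δb = 8.8 ft, d̄ = (0.00+1.13)/2 = 0.565, v̄ = (0.00+1.45)/2 = 0.725 → q = 8.8×0.565×0.725 = 3.605 ft³/s
Panel 2-3: Δb = 11 ft, d̄ = (1.13+1.32)/2 = 1.225, v̄ = (1.45+1.79)/2 = 1.62 → q = 11×1.225×1.62 = 21.83 ft³/s
Panel 3-4: Δb = 13 ft, d̄ = (1.32+0.00)/2 = 0.66, v̄ = (1.79+0.00)/2 = 0.895 → q = 13×0.66×0.895 = 7.679 ft³/s
Q = Σ q = 33.11 ft³/s

33.1 ft³/s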